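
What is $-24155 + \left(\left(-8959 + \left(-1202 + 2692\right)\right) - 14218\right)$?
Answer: $-45842$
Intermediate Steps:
$-24155 + \left(\left(-8959 + \left(-1202 + 2692\right)\right) - 14218\right) = -24155 + \left(\left(-8959 + 1490\right) - 14218\right) = -24155 - 21687 = -45842$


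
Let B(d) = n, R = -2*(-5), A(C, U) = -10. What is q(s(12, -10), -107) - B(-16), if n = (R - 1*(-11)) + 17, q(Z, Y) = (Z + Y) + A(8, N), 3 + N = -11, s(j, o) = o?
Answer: -165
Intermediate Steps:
N = -14 (N = -3 - 11 = -14)
R = 10
q(Z, Y) = -10 + Y + Z (q(Z, Y) = (Z + Y) - 10 = (Y + Z) - 10 = -10 + Y + Z)
n = 38 (n = (10 - 1*(-11)) + 17 = (10 + 11) + 17 = 21 + 17 = 38)
B(d) = 38
q(s(12, -10), -107) - B(-16) = (-10 - 107 - 10) - 1*38 = -127 - 38 = -165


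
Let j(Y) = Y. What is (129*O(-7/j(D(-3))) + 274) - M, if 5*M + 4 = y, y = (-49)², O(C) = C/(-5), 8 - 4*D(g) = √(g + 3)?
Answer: -1151/10 ≈ -115.10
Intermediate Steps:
D(g) = 2 - √(3 + g)/4 (D(g) = 2 - √(g + 3)/4 = 2 - √(3 + g)/4)
O(C) = -C/5 (O(C) = C*(-⅕) = -C/5)
y = 2401
M = 2397/5 (M = -⅘ + (⅕)*2401 = -⅘ + 2401/5 = 2397/5 ≈ 479.40)
(129*O(-7/j(D(-3))) + 274) - M = (129*(-(-7)/(5*(2 - √(3 - 3)/4))) + 274) - 1*2397/5 = (129*(-(-7)/(5*(2 - √0/4))) + 274) - 2397/5 = (129*(-(-7)/(5*(2 - ¼*0))) + 274) - 2397/5 = (129*(-(-7)/(5*(2 + 0))) + 274) - 2397/5 = (129*(-(-7)/(5*2)) + 274) - 2397/5 = (129*(-⅕*(-7/2)) + 274) - 2397/5 = (129*(7/10) + 274) - 2397/5 = (903/10 + 274) - 2397/5 = 3643/10 - 2397/5 = -1151/10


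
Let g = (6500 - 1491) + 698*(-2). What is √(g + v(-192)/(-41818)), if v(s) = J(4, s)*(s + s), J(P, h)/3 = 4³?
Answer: √1580324822629/20909 ≈ 60.123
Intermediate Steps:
J(P, h) = 192 (J(P, h) = 3*4³ = 3*64 = 192)
v(s) = 384*s (v(s) = 192*(s + s) = 192*(2*s) = 384*s)
g = 3613 (g = 5009 - 1396 = 3613)
√(g + v(-192)/(-41818)) = √(3613 + (384*(-192))/(-41818)) = √(3613 - 73728*(-1/41818)) = √(3613 + 36864/20909) = √(75581081/20909) = √1580324822629/20909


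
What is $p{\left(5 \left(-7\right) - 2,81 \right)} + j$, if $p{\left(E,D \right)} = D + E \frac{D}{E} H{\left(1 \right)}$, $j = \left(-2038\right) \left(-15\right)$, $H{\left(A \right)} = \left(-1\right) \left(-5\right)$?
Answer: $31056$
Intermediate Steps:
$H{\left(A \right)} = 5$
$j = 30570$
$p{\left(E,D \right)} = 6 D$ ($p{\left(E,D \right)} = D + E \frac{D}{E} 5 = D + D 5 = D + 5 D = 6 D$)
$p{\left(5 \left(-7\right) - 2,81 \right)} + j = 6 \cdot 81 + 30570 = 486 + 30570 = 31056$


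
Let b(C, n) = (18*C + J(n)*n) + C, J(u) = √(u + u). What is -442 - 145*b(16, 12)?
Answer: -44522 - 3480*√6 ≈ -53046.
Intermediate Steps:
J(u) = √2*√u (J(u) = √(2*u) = √2*√u)
b(C, n) = 19*C + √2*n^(3/2) (b(C, n) = (18*C + (√2*√n)*n) + C = (18*C + √2*n^(3/2)) + C = 19*C + √2*n^(3/2))
-442 - 145*b(16, 12) = -442 - 145*(19*16 + √2*12^(3/2)) = -442 - 145*(304 + √2*(24*√3)) = -442 - 145*(304 + 24*√6) = -442 + (-44080 - 3480*√6) = -44522 - 3480*√6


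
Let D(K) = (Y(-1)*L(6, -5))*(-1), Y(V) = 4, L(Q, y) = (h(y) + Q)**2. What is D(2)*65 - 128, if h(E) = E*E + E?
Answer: -175888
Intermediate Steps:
h(E) = E + E**2 (h(E) = E**2 + E = E + E**2)
L(Q, y) = (Q + y*(1 + y))**2 (L(Q, y) = (y*(1 + y) + Q)**2 = (Q + y*(1 + y))**2)
D(K) = -2704 (D(K) = (4*(6 - 5*(1 - 5))**2)*(-1) = (4*(6 - 5*(-4))**2)*(-1) = (4*(6 + 20)**2)*(-1) = (4*26**2)*(-1) = (4*676)*(-1) = 2704*(-1) = -2704)
D(2)*65 - 128 = -2704*65 - 128 = -175760 - 128 = -175888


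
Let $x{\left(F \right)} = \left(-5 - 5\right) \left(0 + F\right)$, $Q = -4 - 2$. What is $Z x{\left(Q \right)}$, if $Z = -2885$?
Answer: $-173100$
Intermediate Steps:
$Q = -6$ ($Q = -4 - 2 = -6$)
$x{\left(F \right)} = - 10 F$
$Z x{\left(Q \right)} = - 2885 \left(\left(-10\right) \left(-6\right)\right) = \left(-2885\right) 60 = -173100$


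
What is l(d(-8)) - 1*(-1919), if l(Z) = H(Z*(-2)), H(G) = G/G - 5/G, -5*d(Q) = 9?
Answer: 34535/18 ≈ 1918.6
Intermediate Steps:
d(Q) = -9/5 (d(Q) = -⅕*9 = -9/5)
H(G) = 1 - 5/G
l(Z) = -(-5 - 2*Z)/(2*Z) (l(Z) = (-5 + Z*(-2))/((Z*(-2))) = (-5 - 2*Z)/((-2*Z)) = (-1/(2*Z))*(-5 - 2*Z) = -(-5 - 2*Z)/(2*Z))
l(d(-8)) - 1*(-1919) = (5/2 - 9/5)/(-9/5) - 1*(-1919) = -5/9*7/10 + 1919 = -7/18 + 1919 = 34535/18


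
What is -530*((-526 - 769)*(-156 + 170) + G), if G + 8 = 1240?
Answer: 8955940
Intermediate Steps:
G = 1232 (G = -8 + 1240 = 1232)
-530*((-526 - 769)*(-156 + 170) + G) = -530*((-526 - 769)*(-156 + 170) + 1232) = -530*(-1295*14 + 1232) = -530*(-18130 + 1232) = -530*(-16898) = 8955940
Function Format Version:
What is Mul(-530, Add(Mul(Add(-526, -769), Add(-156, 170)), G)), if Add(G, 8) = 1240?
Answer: 8955940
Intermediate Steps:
G = 1232 (G = Add(-8, 1240) = 1232)
Mul(-530, Add(Mul(Add(-526, -769), Add(-156, 170)), G)) = Mul(-530, Add(Mul(Add(-526, -769), Add(-156, 170)), 1232)) = Mul(-530, Add(Mul(-1295, 14), 1232)) = Mul(-530, Add(-18130, 1232)) = Mul(-530, -16898) = 8955940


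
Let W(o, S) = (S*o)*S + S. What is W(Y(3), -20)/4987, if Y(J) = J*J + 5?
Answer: 5580/4987 ≈ 1.1189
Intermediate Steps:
Y(J) = 5 + J² (Y(J) = J² + 5 = 5 + J²)
W(o, S) = S + o*S² (W(o, S) = o*S² + S = S + o*S²)
W(Y(3), -20)/4987 = (-20*(1 - 20*(5 + 3²)))/4987 = (-20*(1 - 20*(5 + 9)))/4987 = (-20*(1 - 20*14))/4987 = (-20*(1 - 280))/4987 = (-20*(-279))/4987 = (1/4987)*5580 = 5580/4987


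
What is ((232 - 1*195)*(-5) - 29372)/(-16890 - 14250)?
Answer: 29557/31140 ≈ 0.94917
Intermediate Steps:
((232 - 1*195)*(-5) - 29372)/(-16890 - 14250) = ((232 - 195)*(-5) - 29372)/(-31140) = (37*(-5) - 29372)*(-1/31140) = (-185 - 29372)*(-1/31140) = -29557*(-1/31140) = 29557/31140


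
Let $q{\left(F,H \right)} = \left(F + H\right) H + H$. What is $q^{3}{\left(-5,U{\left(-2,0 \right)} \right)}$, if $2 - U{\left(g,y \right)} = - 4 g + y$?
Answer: $216000$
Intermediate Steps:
$U{\left(g,y \right)} = 2 - y + 4 g$ ($U{\left(g,y \right)} = 2 - \left(- 4 g + y\right) = 2 - \left(y - 4 g\right) = 2 + \left(- y + 4 g\right) = 2 - y + 4 g$)
$q{\left(F,H \right)} = H + H \left(F + H\right)$ ($q{\left(F,H \right)} = H \left(F + H\right) + H = H + H \left(F + H\right)$)
$q^{3}{\left(-5,U{\left(-2,0 \right)} \right)} = \left(\left(2 - 0 + 4 \left(-2\right)\right) \left(1 - 5 + \left(2 - 0 + 4 \left(-2\right)\right)\right)\right)^{3} = \left(\left(2 + 0 - 8\right) \left(1 - 5 + \left(2 + 0 - 8\right)\right)\right)^{3} = \left(- 6 \left(1 - 5 - 6\right)\right)^{3} = \left(\left(-6\right) \left(-10\right)\right)^{3} = 60^{3} = 216000$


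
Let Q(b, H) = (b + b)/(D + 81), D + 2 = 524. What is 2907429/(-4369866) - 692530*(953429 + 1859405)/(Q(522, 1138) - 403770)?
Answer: 95054855640903441849/19702614391414 ≈ 4.8245e+6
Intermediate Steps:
D = 522 (D = -2 + 524 = 522)
Q(b, H) = 2*b/603 (Q(b, H) = (b + b)/(522 + 81) = (2*b)/603 = (2*b)*(1/603) = 2*b/603)
2907429/(-4369866) - 692530*(953429 + 1859405)/(Q(522, 1138) - 403770) = 2907429/(-4369866) - 692530*(953429 + 1859405)/((2/603)*522 - 403770) = 2907429*(-1/4369866) - 692530*2812834/(116/67 - 403770) = -969143/1456622 - 692530/((-27052474/67*1/2812834)) = -969143/1456622 - 692530/(-13526237/94229939) = -969143/1456622 - 692530*(-94229939/13526237) = -969143/1456622 + 65257059655670/13526237 = 95054855640903441849/19702614391414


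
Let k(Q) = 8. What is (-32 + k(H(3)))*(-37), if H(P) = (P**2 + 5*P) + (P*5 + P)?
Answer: 888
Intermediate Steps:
H(P) = P**2 + 11*P (H(P) = (P**2 + 5*P) + (5*P + P) = (P**2 + 5*P) + 6*P = P**2 + 11*P)
(-32 + k(H(3)))*(-37) = (-32 + 8)*(-37) = -24*(-37) = 888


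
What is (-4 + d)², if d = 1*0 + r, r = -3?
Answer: 49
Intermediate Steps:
d = -3 (d = 1*0 - 3 = 0 - 3 = -3)
(-4 + d)² = (-4 - 3)² = (-7)² = 49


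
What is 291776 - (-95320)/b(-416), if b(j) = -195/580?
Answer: 322144/39 ≈ 8260.1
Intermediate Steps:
b(j) = -39/116 (b(j) = -195*1/580 = -39/116)
291776 - (-95320)/b(-416) = 291776 - (-95320)/(-39/116) = 291776 - (-95320)*(-116)/39 = 291776 - 1*11057120/39 = 291776 - 11057120/39 = 322144/39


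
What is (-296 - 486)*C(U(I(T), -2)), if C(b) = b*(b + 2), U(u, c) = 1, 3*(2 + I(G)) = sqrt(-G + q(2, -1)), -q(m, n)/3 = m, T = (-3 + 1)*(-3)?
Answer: -2346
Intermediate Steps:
T = 6 (T = -2*(-3) = 6)
q(m, n) = -3*m
I(G) = -2 + sqrt(-6 - G)/3 (I(G) = -2 + sqrt(-G - 3*2)/3 = -2 + sqrt(-G - 6)/3 = -2 + sqrt(-6 - G)/3)
C(b) = b*(2 + b)
(-296 - 486)*C(U(I(T), -2)) = (-296 - 486)*(1*(2 + 1)) = -782*3 = -2346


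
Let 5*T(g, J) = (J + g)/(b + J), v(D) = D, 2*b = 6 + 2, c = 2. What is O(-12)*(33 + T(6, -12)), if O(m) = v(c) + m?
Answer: -663/2 ≈ -331.50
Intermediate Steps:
b = 4 (b = (6 + 2)/2 = (½)*8 = 4)
T(g, J) = (J + g)/(5*(4 + J)) (T(g, J) = ((J + g)/(4 + J))/5 = (J + g)/(5*(4 + J)))
O(m) = 2 + m
O(-12)*(33 + T(6, -12)) = (2 - 12)*(33 + (-12 + 6)/(5*(4 - 12))) = -10*(33 + (⅕)*(-6)/(-8)) = -10*(33 + (⅕)*(-⅛)*(-6)) = -10*(33 + 3/20) = -10*663/20 = -663/2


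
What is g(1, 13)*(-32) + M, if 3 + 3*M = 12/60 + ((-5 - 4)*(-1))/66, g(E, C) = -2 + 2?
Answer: -293/330 ≈ -0.88788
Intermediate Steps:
g(E, C) = 0
M = -293/330 (M = -1 + (12/60 + ((-5 - 4)*(-1))/66)/3 = -1 + (12*(1/60) - 9*(-1)*(1/66))/3 = -1 + (⅕ + 9*(1/66))/3 = -1 + (⅕ + 3/22)/3 = -1 + (⅓)*(37/110) = -1 + 37/330 = -293/330 ≈ -0.88788)
g(1, 13)*(-32) + M = 0*(-32) - 293/330 = 0 - 293/330 = -293/330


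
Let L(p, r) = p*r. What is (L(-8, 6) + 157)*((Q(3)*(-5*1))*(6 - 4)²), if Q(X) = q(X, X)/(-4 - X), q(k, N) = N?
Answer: 6540/7 ≈ 934.29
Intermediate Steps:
Q(X) = X/(-4 - X)
(L(-8, 6) + 157)*((Q(3)*(-5*1))*(6 - 4)²) = (-8*6 + 157)*(((-1*3/(4 + 3))*(-5*1))*(6 - 4)²) = (-48 + 157)*((-1*3/7*(-5))*2²) = 109*((-1*3*⅐*(-5))*4) = 109*(-3/7*(-5)*4) = 109*((15/7)*4) = 109*(60/7) = 6540/7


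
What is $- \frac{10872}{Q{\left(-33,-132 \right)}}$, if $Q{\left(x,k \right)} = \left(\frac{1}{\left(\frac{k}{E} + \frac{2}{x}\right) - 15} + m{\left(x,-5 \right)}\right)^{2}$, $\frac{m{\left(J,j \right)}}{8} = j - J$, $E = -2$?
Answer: $- \frac{30721673592}{141810236929} \approx -0.21664$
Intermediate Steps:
$m{\left(J,j \right)} = - 8 J + 8 j$ ($m{\left(J,j \right)} = 8 \left(j - J\right) = - 8 J + 8 j$)
$Q{\left(x,k \right)} = \left(-40 + \frac{1}{-15 + \frac{2}{x} - \frac{k}{2}} - 8 x\right)^{2}$ ($Q{\left(x,k \right)} = \left(\frac{1}{\left(\frac{k}{-2} + \frac{2}{x}\right) - 15} - \left(40 + 8 x\right)\right)^{2} = \left(\frac{1}{\left(k \left(- \frac{1}{2}\right) + \frac{2}{x}\right) - 15} - \left(40 + 8 x\right)\right)^{2} = \left(\frac{1}{\left(- \frac{k}{2} + \frac{2}{x}\right) - 15} - \left(40 + 8 x\right)\right)^{2} = \left(\frac{1}{\left(\frac{2}{x} - \frac{k}{2}\right) - 15} - \left(40 + 8 x\right)\right)^{2} = \left(\frac{1}{-15 + \frac{2}{x} - \frac{k}{2}} - \left(40 + 8 x\right)\right)^{2} = \left(-40 + \frac{1}{-15 + \frac{2}{x} - \frac{k}{2}} - 8 x\right)^{2}$)
$- \frac{10872}{Q{\left(-33,-132 \right)}} = - \frac{10872}{4 \frac{1}{\left(-4 + 30 \left(-33\right) - -4356\right)^{2}} \left(-80 - -495 + 120 \left(-33\right) \left(5 - 33\right) + 4 \left(-132\right) \left(-33\right) \left(5 - 33\right)\right)^{2}} = - \frac{10872}{4 \frac{1}{\left(-4 - 990 + 4356\right)^{2}} \left(-80 + 495 + 120 \left(-33\right) \left(-28\right) + 4 \left(-132\right) \left(-33\right) \left(-28\right)\right)^{2}} = - \frac{10872}{4 \cdot \frac{1}{11303044} \left(-80 + 495 + 110880 - 487872\right)^{2}} = - \frac{10872}{4 \cdot \frac{1}{11303044} \left(-376577\right)^{2}} = - \frac{10872}{4 \cdot \frac{1}{11303044} \cdot 141810236929} = - \frac{10872}{\frac{141810236929}{2825761}} = \left(-10872\right) \frac{2825761}{141810236929} = - \frac{30721673592}{141810236929}$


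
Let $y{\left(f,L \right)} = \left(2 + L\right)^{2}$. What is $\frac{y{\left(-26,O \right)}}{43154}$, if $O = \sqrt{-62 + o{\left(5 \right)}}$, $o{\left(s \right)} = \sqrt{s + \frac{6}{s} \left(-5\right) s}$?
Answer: $\frac{\left(2 + \sqrt{-62 + 5 i}\right)^{2}}{43154} \approx -0.0013146 + 0.00084631 i$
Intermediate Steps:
$o{\left(s \right)} = \sqrt{-30 + s}$ ($o{\left(s \right)} = \sqrt{s + - \frac{30}{s} s} = \sqrt{s - 30} = \sqrt{-30 + s}$)
$O = \sqrt{-62 + 5 i}$ ($O = \sqrt{-62 + \sqrt{-30 + 5}} = \sqrt{-62 + \sqrt{-25}} = \sqrt{-62 + 5 i} \approx 0.31724 + 7.8804 i$)
$\frac{y{\left(-26,O \right)}}{43154} = \frac{\left(2 + \sqrt{-62 + 5 i}\right)^{2}}{43154}$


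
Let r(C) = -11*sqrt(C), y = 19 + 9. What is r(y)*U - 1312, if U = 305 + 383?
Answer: -1312 - 15136*sqrt(7) ≈ -41358.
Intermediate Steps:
y = 28
U = 688
r(y)*U - 1312 = -22*sqrt(7)*688 - 1312 = -15136*sqrt(7) - 1312 = -1312 - 15136*sqrt(7)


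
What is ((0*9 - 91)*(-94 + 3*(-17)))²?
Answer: 174108025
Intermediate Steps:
((0*9 - 91)*(-94 + 3*(-17)))² = ((0 - 91)*(-94 - 51))² = (-91*(-145))² = 13195² = 174108025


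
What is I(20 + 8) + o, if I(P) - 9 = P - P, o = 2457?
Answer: 2466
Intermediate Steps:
I(P) = 9 (I(P) = 9 + (P - P) = 9 + 0 = 9)
I(20 + 8) + o = 9 + 2457 = 2466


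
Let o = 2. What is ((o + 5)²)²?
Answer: 2401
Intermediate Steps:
((o + 5)²)² = ((2 + 5)²)² = (7²)² = 49² = 2401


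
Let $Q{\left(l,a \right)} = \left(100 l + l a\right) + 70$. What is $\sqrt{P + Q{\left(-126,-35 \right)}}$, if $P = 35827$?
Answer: $\sqrt{27707} \approx 166.45$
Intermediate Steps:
$Q{\left(l,a \right)} = 70 + 100 l + a l$ ($Q{\left(l,a \right)} = \left(100 l + a l\right) + 70 = 70 + 100 l + a l$)
$\sqrt{P + Q{\left(-126,-35 \right)}} = \sqrt{35827 + \left(70 + 100 \left(-126\right) - -4410\right)} = \sqrt{35827 + \left(70 - 12600 + 4410\right)} = \sqrt{35827 - 8120} = \sqrt{27707}$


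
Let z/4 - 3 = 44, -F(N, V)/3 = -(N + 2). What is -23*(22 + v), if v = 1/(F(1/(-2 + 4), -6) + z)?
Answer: -8604/17 ≈ -506.12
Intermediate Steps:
F(N, V) = 6 + 3*N (F(N, V) = -(-3)*(N + 2) = -(-3)*(2 + N) = -3*(-2 - N) = 6 + 3*N)
z = 188 (z = 12 + 4*44 = 12 + 176 = 188)
v = 2/391 (v = 1/((6 + 3/(-2 + 4)) + 188) = 1/((6 + 3/2) + 188) = 1/(15/2 + 188) = 1/(391/2) = 2/391 ≈ 0.0051151)
-23*(22 + v) = -23*(22 + 2/391) = -23*8604/391 = -8604/17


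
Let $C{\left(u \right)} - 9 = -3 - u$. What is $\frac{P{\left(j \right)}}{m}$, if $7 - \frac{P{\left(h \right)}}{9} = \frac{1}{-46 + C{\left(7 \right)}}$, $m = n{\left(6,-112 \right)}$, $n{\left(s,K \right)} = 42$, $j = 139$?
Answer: $\frac{495}{329} \approx 1.5046$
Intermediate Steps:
$m = 42$
$C{\left(u \right)} = 6 - u$ ($C{\left(u \right)} = 9 - \left(3 + u\right) = 6 - u$)
$P{\left(h \right)} = \frac{2970}{47}$ ($P{\left(h \right)} = 63 - \frac{9}{-46 + \left(6 - 7\right)} = 63 - \frac{9}{-46 - 1} = 63 - \frac{9}{-47} = 63 - - \frac{9}{47} = 63 + \frac{9}{47} = \frac{2970}{47}$)
$\frac{P{\left(j \right)}}{m} = \frac{2970}{47 \cdot 42} = \frac{2970}{47} \cdot \frac{1}{42} = \frac{495}{329}$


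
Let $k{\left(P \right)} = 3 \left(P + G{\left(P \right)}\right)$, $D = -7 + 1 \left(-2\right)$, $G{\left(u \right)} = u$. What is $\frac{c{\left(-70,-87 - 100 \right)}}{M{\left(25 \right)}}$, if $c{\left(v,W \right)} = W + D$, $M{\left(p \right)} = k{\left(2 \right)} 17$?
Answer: $- \frac{49}{51} \approx -0.96078$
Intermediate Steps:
$D = -9$ ($D = -7 - 2 = -9$)
$k{\left(P \right)} = 6 P$ ($k{\left(P \right)} = 3 \left(P + P\right) = 3 \cdot 2 P = 6 P$)
$M{\left(p \right)} = 204$ ($M{\left(p \right)} = 6 \cdot 2 \cdot 17 = 12 \cdot 17 = 204$)
$c{\left(v,W \right)} = -9 + W$ ($c{\left(v,W \right)} = W - 9 = -9 + W$)
$\frac{c{\left(-70,-87 - 100 \right)}}{M{\left(25 \right)}} = \frac{-9 - 187}{204} = \left(-9 - 187\right) \frac{1}{204} = \left(-196\right) \frac{1}{204} = - \frac{49}{51}$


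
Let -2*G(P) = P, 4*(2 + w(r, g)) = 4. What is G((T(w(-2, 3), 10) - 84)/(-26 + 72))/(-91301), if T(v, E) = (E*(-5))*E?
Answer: -146/2099923 ≈ -6.9526e-5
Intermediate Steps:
w(r, g) = -1 (w(r, g) = -2 + (¼)*4 = -2 + 1 = -1)
T(v, E) = -5*E² (T(v, E) = (-5*E)*E = -5*E²)
G(P) = -P/2
G((T(w(-2, 3), 10) - 84)/(-26 + 72))/(-91301) = -(-5*10² - 84)/(2*(-26 + 72))/(-91301) = -(-5*100 - 84)/(2*46)*(-1/91301) = -(-500 - 84)/(2*46)*(-1/91301) = -(-292)/46*(-1/91301) = -½*(-292/23)*(-1/91301) = (146/23)*(-1/91301) = -146/2099923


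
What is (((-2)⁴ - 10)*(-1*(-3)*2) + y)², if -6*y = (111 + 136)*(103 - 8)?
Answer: 540516001/36 ≈ 1.5014e+7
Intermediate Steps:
y = -23465/6 (y = -(111 + 136)*(103 - 8)/6 = -247*95/6 = -⅙*23465 = -23465/6 ≈ -3910.8)
(((-2)⁴ - 10)*(-1*(-3)*2) + y)² = (((-2)⁴ - 10)*(-1*(-3)*2) - 23465/6)² = ((16 - 10)*(3*2) - 23465/6)² = (6*6 - 23465/6)² = (36 - 23465/6)² = (-23249/6)² = 540516001/36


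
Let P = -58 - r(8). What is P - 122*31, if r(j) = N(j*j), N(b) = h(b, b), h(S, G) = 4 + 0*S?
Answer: -3844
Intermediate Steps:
h(S, G) = 4 (h(S, G) = 4 + 0 = 4)
N(b) = 4
r(j) = 4
P = -62 (P = -58 - 1*4 = -58 - 4 = -62)
P - 122*31 = -62 - 122*31 = -62 - 3782 = -3844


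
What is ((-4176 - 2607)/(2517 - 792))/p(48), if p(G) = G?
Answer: -2261/27600 ≈ -0.081920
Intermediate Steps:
((-4176 - 2607)/(2517 - 792))/p(48) = ((-4176 - 2607)/(2517 - 792))/48 = -6783/1725*(1/48) = -6783*1/1725*(1/48) = -2261/575*1/48 = -2261/27600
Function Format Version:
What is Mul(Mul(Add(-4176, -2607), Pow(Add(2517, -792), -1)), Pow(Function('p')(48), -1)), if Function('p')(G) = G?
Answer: Rational(-2261, 27600) ≈ -0.081920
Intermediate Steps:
Mul(Mul(Add(-4176, -2607), Pow(Add(2517, -792), -1)), Pow(Function('p')(48), -1)) = Mul(Mul(Add(-4176, -2607), Pow(Add(2517, -792), -1)), Pow(48, -1)) = Mul(Mul(-6783, Pow(1725, -1)), Rational(1, 48)) = Mul(Mul(-6783, Rational(1, 1725)), Rational(1, 48)) = Mul(Rational(-2261, 575), Rational(1, 48)) = Rational(-2261, 27600)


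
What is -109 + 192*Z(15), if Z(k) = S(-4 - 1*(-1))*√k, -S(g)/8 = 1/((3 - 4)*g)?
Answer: -109 - 512*√15 ≈ -2092.0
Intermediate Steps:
S(g) = 8/g (S(g) = -8/((3 - 4)*g) = -8/((-1)*g) = -(-8)/g = 8/g)
Z(k) = -8*√k/3 (Z(k) = (8/(-4 - 1*(-1)))*√k = (8/(-4 + 1))*√k = (8/(-3))*√k = (8*(-⅓))*√k = -8*√k/3)
-109 + 192*Z(15) = -109 + 192*(-8*√15/3) = -109 - 512*√15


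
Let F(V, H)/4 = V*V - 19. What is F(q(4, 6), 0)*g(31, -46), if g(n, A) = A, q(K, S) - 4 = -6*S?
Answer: -184920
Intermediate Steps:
q(K, S) = 4 - 6*S
F(V, H) = -76 + 4*V**2 (F(V, H) = 4*(V*V - 19) = 4*(V**2 - 19) = 4*(-19 + V**2) = -76 + 4*V**2)
F(q(4, 6), 0)*g(31, -46) = (-76 + 4*(4 - 6*6)**2)*(-46) = (-76 + 4*(4 - 36)**2)*(-46) = (-76 + 4*(-32)**2)*(-46) = (-76 + 4*1024)*(-46) = (-76 + 4096)*(-46) = 4020*(-46) = -184920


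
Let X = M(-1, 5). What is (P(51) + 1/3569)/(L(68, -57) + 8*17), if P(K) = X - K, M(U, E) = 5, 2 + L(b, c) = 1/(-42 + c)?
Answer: -16253127/47342785 ≈ -0.34331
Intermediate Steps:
L(b, c) = -2 + 1/(-42 + c)
X = 5
P(K) = 5 - K
(P(51) + 1/3569)/(L(68, -57) + 8*17) = ((5 - 1*51) + 1/3569)/((85 - 2*(-57))/(-42 - 57) + 8*17) = ((5 - 51) + 1/3569)/((85 + 114)/(-99) + 136) = (-46 + 1/3569)/(-1/99*199 + 136) = -164173/(3569*(-199/99 + 136)) = -164173/(3569*13265/99) = -164173/3569*99/13265 = -16253127/47342785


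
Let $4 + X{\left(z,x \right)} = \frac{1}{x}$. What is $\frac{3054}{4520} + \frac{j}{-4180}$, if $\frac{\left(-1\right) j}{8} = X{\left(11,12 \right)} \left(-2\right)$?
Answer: $\frac{978673}{1417020} \approx 0.69066$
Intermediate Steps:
$X{\left(z,x \right)} = -4 + \frac{1}{x}$
$j = - \frac{188}{3}$ ($j = - 8 \left(-4 + \frac{1}{12}\right) \left(-2\right) = - 8 \left(\left(- \frac{47}{12}\right) \left(-2\right)\right) = \left(-8\right) \frac{47}{6} = - \frac{188}{3} \approx -62.667$)
$\frac{3054}{4520} + \frac{j}{-4180} = \frac{3054}{4520} - \frac{188}{3 \left(-4180\right)} = 3054 \cdot \frac{1}{4520} - - \frac{47}{3135} = \frac{1527}{2260} + \frac{47}{3135} = \frac{978673}{1417020}$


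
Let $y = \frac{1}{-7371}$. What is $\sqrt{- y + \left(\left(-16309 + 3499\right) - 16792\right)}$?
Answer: $\frac{i \sqrt{19855867031}}{819} \approx 172.05 i$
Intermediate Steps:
$y = - \frac{1}{7371} \approx -0.00013567$
$\sqrt{- y + \left(\left(-16309 + 3499\right) - 16792\right)} = \sqrt{\left(-1\right) \left(- \frac{1}{7371}\right) + \left(\left(-16309 + 3499\right) - 16792\right)} = \sqrt{\frac{1}{7371} - 29602} = \sqrt{- \frac{218196341}{7371}} = \frac{i \sqrt{19855867031}}{819}$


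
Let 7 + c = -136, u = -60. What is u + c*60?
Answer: -8640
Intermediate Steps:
c = -143 (c = -7 - 136 = -143)
u + c*60 = -60 - 143*60 = -60 - 8580 = -8640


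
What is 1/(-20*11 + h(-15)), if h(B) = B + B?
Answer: -1/250 ≈ -0.0040000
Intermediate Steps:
h(B) = 2*B
1/(-20*11 + h(-15)) = 1/(-20*11 + 2*(-15)) = 1/(-220 - 30) = 1/(-250) = -1/250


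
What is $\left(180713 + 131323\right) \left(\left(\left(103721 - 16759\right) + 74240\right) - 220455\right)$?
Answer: $-18489069108$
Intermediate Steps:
$\left(180713 + 131323\right) \left(\left(\left(103721 - 16759\right) + 74240\right) - 220455\right) = 312036 \left(\left(86962 + 74240\right) - 220455\right) = 312036 \left(161202 - 220455\right) = 312036 \left(-59253\right) = -18489069108$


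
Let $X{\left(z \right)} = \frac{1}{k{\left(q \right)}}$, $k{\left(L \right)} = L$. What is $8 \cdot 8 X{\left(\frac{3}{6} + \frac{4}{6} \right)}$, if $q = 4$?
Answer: $16$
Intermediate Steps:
$X{\left(z \right)} = \frac{1}{4}$
$8 \cdot 8 X{\left(\frac{3}{6} + \frac{4}{6} \right)} = 8 \cdot 8 \cdot \frac{1}{4} = 64 \cdot \frac{1}{4} = 16$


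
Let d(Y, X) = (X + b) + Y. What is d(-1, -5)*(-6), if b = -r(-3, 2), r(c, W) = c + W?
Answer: 30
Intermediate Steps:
r(c, W) = W + c
b = 1 (b = -(2 - 3) = -1*(-1) = 1)
d(Y, X) = 1 + X + Y (d(Y, X) = (X + 1) + Y = (1 + X) + Y = 1 + X + Y)
d(-1, -5)*(-6) = (1 - 5 - 1)*(-6) = -5*(-6) = 30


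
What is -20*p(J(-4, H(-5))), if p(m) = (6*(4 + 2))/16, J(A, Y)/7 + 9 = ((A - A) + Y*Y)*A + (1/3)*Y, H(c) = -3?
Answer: -45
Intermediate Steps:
J(A, Y) = -63 + 7*Y/3 + 7*A*Y**2 (J(A, Y) = -63 + 7*(((A - A) + Y*Y)*A + (1/3)*Y) = -63 + 7*((0 + Y**2)*A + (1*(1/3))*Y) = -63 + 7*(Y**2*A + Y/3) = -63 + 7*(A*Y**2 + Y/3) = -63 + 7*(Y/3 + A*Y**2) = -63 + (7*Y/3 + 7*A*Y**2) = -63 + 7*Y/3 + 7*A*Y**2)
p(m) = 9/4 (p(m) = (6*6)*(1/16) = 36*(1/16) = 9/4)
-20*p(J(-4, H(-5))) = -20*9/4 = -45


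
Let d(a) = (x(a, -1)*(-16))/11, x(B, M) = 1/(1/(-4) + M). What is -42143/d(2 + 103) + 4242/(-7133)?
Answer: -2361943219/65216 ≈ -36217.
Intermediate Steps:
x(B, M) = 1/(-¼ + M)
d(a) = 64/55 (d(a) = ((4/(-1 + 4*(-1)))*(-16))/11 = ((4/(-1 - 4))*(-16))*(1/11) = ((4/(-5))*(-16))*(1/11) = ((4*(-⅕))*(-16))*(1/11) = -⅘*(-16)*(1/11) = (64/5)*(1/11) = 64/55)
-42143/d(2 + 103) + 4242/(-7133) = -42143/64/55 + 4242/(-7133) = -42143*55/64 + 4242*(-1/7133) = -2317865/64 - 606/1019 = -2361943219/65216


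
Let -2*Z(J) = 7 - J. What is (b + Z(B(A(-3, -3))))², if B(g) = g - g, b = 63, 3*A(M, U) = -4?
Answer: 14161/4 ≈ 3540.3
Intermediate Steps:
A(M, U) = -4/3 (A(M, U) = (⅓)*(-4) = -4/3)
B(g) = 0
Z(J) = -7/2 + J/2 (Z(J) = -(7 - J)/2 = -7/2 + J/2)
(b + Z(B(A(-3, -3))))² = (63 + (-7/2 + (½)*0))² = (63 + (-7/2 + 0))² = (63 - 7/2)² = (119/2)² = 14161/4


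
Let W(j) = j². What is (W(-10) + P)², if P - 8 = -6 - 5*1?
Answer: 9409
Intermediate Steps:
P = -3 (P = 8 + (-6 - 5*1) = 8 + (-6 - 5) = 8 - 11 = -3)
(W(-10) + P)² = ((-10)² - 3)² = (100 - 3)² = 97² = 9409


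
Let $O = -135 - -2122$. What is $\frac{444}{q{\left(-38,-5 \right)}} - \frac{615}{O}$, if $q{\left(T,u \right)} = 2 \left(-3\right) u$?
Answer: $\frac{143963}{9935} \approx 14.49$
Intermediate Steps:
$O = 1987$ ($O = -135 + 2122 = 1987$)
$q{\left(T,u \right)} = - 6 u$
$\frac{444}{q{\left(-38,-5 \right)}} - \frac{615}{O} = \frac{444}{\left(-6\right) \left(-5\right)} - \frac{615}{1987} = \frac{444}{30} - \frac{615}{1987} = 444 \cdot \frac{1}{30} - \frac{615}{1987} = \frac{74}{5} - \frac{615}{1987} = \frac{143963}{9935}$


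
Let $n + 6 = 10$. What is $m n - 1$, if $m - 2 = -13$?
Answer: $-45$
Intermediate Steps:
$n = 4$ ($n = -6 + 10 = 4$)
$m = -11$ ($m = 2 - 13 = -11$)
$m n - 1 = \left(-11\right) 4 - 1 = -44 - 1 = -45$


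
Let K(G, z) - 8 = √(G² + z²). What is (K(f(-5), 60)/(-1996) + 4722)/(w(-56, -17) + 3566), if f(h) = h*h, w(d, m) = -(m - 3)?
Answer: 9425039/7157656 ≈ 1.3168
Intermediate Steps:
w(d, m) = 3 - m (w(d, m) = -(-3 + m) = 3 - m)
f(h) = h²
K(G, z) = 8 + √(G² + z²)
(K(f(-5), 60)/(-1996) + 4722)/(w(-56, -17) + 3566) = ((8 + √(((-5)²)² + 60²))/(-1996) + 4722)/((3 - 1*(-17)) + 3566) = ((8 + √(25² + 3600))*(-1/1996) + 4722)/((3 + 17) + 3566) = ((8 + √(625 + 3600))*(-1/1996) + 4722)/(20 + 3566) = ((8 + √4225)*(-1/1996) + 4722)/3586 = ((8 + 65)*(-1/1996) + 4722)*(1/3586) = (73*(-1/1996) + 4722)*(1/3586) = (-73/1996 + 4722)*(1/3586) = (9425039/1996)*(1/3586) = 9425039/7157656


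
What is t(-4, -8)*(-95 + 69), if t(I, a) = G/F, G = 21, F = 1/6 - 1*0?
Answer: -3276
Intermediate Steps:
F = ⅙ (F = ⅙ + 0 = ⅙ ≈ 0.16667)
t(I, a) = 126 (t(I, a) = 21/(⅙) = 21*6 = 126)
t(-4, -8)*(-95 + 69) = 126*(-95 + 69) = 126*(-26) = -3276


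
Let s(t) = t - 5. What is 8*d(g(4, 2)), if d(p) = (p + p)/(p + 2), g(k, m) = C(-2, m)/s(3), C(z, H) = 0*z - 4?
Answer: 8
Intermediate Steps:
s(t) = -5 + t
C(z, H) = -4 (C(z, H) = 0 - 4 = -4)
g(k, m) = 2 (g(k, m) = -4/(-5 + 3) = -4/(-2) = -4*(-½) = 2)
d(p) = 2*p/(2 + p) (d(p) = (2*p)/(2 + p) = 2*p/(2 + p))
8*d(g(4, 2)) = 8*(2*2/(2 + 2)) = 8*(2*2/4) = 8*(2*2*(¼)) = 8*1 = 8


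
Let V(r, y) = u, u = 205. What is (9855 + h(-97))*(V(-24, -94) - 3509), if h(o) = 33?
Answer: -32669952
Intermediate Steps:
V(r, y) = 205
(9855 + h(-97))*(V(-24, -94) - 3509) = (9855 + 33)*(205 - 3509) = 9888*(-3304) = -32669952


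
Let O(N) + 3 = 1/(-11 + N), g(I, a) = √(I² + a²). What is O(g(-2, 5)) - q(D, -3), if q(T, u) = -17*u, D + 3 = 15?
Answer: -4979/92 - √29/92 ≈ -54.178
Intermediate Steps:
D = 12 (D = -3 + 15 = 12)
O(N) = -3 + 1/(-11 + N)
O(g(-2, 5)) - q(D, -3) = (34 - 3*√((-2)² + 5²))/(-11 + √((-2)² + 5²)) - (-17)*(-3) = (34 - 3*√(4 + 25))/(-11 + √(4 + 25)) - 1*51 = (34 - 3*√29)/(-11 + √29) - 51 = -51 + (34 - 3*√29)/(-11 + √29)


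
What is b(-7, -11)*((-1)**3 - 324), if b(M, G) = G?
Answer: 3575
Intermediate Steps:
b(-7, -11)*((-1)**3 - 324) = -11*((-1)**3 - 324) = -11*(-1 - 324) = -11*(-325) = 3575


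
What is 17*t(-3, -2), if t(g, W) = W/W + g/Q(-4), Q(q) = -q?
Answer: 17/4 ≈ 4.2500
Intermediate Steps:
t(g, W) = 1 + g/4 (t(g, W) = W/W + g/((-1*(-4))) = 1 + g/4)
17*t(-3, -2) = 17*(1 + (¼)*(-3)) = 17*(1 - ¾) = 17*(¼) = 17/4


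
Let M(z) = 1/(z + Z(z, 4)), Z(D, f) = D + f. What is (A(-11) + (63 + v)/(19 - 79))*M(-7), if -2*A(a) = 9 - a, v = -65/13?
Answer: 329/300 ≈ 1.0967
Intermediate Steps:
M(z) = 1/(4 + 2*z) (M(z) = 1/(z + (z + 4)) = 1/(z + (4 + z)) = 1/(4 + 2*z))
v = -5 (v = -65*1/13 = -5)
A(a) = -9/2 + a/2 (A(a) = -(9 - a)/2 = -9/2 + a/2)
(A(-11) + (63 + v)/(19 - 79))*M(-7) = ((-9/2 + (½)*(-11)) + (63 - 5)/(19 - 79))*(1/(2*(2 - 7))) = ((-9/2 - 11/2) + 58/(-60))*((½)/(-5)) = (-10 + 58*(-1/60))*((½)*(-⅕)) = (-10 - 29/30)*(-⅒) = -329/30*(-⅒) = 329/300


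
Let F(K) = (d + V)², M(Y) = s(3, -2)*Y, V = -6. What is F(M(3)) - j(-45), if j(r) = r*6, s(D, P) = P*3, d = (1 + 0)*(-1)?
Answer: 319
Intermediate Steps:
d = -1 (d = 1*(-1) = -1)
s(D, P) = 3*P
M(Y) = -6*Y (M(Y) = (3*(-2))*Y = -6*Y)
j(r) = 6*r
F(K) = 49 (F(K) = (-1 - 6)² = (-7)² = 49)
F(M(3)) - j(-45) = 49 - 6*(-45) = 49 - 1*(-270) = 49 + 270 = 319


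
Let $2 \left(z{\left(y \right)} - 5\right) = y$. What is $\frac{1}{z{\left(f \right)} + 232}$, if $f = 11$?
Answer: $\frac{2}{485} \approx 0.0041237$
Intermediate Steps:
$z{\left(y \right)} = 5 + \frac{y}{2}$
$\frac{1}{z{\left(f \right)} + 232} = \frac{1}{\left(5 + \frac{1}{2} \cdot 11\right) + 232} = \frac{1}{\left(5 + \frac{11}{2}\right) + 232} = \frac{1}{\frac{21}{2} + 232} = \frac{1}{\frac{485}{2}} = \frac{2}{485}$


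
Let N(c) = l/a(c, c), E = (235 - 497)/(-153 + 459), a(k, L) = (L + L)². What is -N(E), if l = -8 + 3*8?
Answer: -93636/17161 ≈ -5.4563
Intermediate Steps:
a(k, L) = 4*L² (a(k, L) = (2*L)² = 4*L²)
l = 16 (l = -8 + 24 = 16)
E = -131/153 (E = -262/306 = -262*1/306 = -131/153 ≈ -0.85621)
N(c) = 4/c² (N(c) = 16/((4*c²)) = 16*(1/(4*c²)) = 4/c²)
-N(E) = -4/(-131/153)² = -4*23409/17161 = -1*93636/17161 = -93636/17161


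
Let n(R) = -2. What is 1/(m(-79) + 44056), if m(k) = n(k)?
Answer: 1/44054 ≈ 2.2699e-5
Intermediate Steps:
m(k) = -2
1/(m(-79) + 44056) = 1/(-2 + 44056) = 1/44054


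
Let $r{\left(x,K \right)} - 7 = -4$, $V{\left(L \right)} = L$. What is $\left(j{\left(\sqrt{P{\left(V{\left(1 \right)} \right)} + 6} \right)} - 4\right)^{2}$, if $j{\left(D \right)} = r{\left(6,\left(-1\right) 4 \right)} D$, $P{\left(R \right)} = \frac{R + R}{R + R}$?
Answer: $79 - 24 \sqrt{7} \approx 15.502$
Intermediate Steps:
$r{\left(x,K \right)} = 3$ ($r{\left(x,K \right)} = 7 - 4 = 3$)
$P{\left(R \right)} = 1$ ($P{\left(R \right)} = \frac{2 R}{2 R} = 2 R \frac{1}{2 R} = 1$)
$j{\left(D \right)} = 3 D$
$\left(j{\left(\sqrt{P{\left(V{\left(1 \right)} \right)} + 6} \right)} - 4\right)^{2} = \left(3 \sqrt{1 + 6} - 4\right)^{2} = \left(3 \sqrt{7} - 4\right)^{2} = \left(-4 + 3 \sqrt{7}\right)^{2}$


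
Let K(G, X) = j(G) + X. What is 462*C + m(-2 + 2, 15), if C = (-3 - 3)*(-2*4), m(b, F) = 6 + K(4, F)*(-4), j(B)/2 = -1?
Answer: 22130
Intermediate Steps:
j(B) = -2 (j(B) = 2*(-1) = -2)
K(G, X) = -2 + X
m(b, F) = 14 - 4*F (m(b, F) = 6 + (-2 + F)*(-4) = 6 + (8 - 4*F) = 14 - 4*F)
C = 48 (C = -6*(-8) = 48)
462*C + m(-2 + 2, 15) = 462*48 + (14 - 4*15) = 22176 + (14 - 60) = 22176 - 46 = 22130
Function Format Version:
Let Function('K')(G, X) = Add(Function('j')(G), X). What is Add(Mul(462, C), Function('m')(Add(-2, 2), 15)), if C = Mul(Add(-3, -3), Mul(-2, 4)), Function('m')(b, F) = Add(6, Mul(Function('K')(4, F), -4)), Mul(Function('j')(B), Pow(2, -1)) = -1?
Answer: 22130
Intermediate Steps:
Function('j')(B) = -2 (Function('j')(B) = Mul(2, -1) = -2)
Function('K')(G, X) = Add(-2, X)
Function('m')(b, F) = Add(14, Mul(-4, F)) (Function('m')(b, F) = Add(6, Mul(Add(-2, F), -4)) = Add(6, Add(8, Mul(-4, F))) = Add(14, Mul(-4, F)))
C = 48 (C = Mul(-6, -8) = 48)
Add(Mul(462, C), Function('m')(Add(-2, 2), 15)) = Add(Mul(462, 48), Add(14, Mul(-4, 15))) = Add(22176, Add(14, -60)) = Add(22176, -46) = 22130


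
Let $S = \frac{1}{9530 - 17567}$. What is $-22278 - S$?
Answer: $- \frac{179048285}{8037} \approx -22278.0$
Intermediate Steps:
$S = - \frac{1}{8037}$ ($S = \frac{1}{-8037} = - \frac{1}{8037} \approx -0.00012442$)
$-22278 - S = -22278 - - \frac{1}{8037} = -22278 + \frac{1}{8037} = - \frac{179048285}{8037}$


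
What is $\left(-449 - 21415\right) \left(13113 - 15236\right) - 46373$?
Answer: $46370899$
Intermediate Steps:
$\left(-449 - 21415\right) \left(13113 - 15236\right) - 46373 = \left(-21864\right) \left(-2123\right) - 46373 = 46417272 - 46373 = 46370899$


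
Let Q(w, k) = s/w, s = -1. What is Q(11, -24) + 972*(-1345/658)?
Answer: -7190699/3619 ≈ -1986.9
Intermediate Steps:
Q(w, k) = -1/w
Q(11, -24) + 972*(-1345/658) = -1/11 + 972*(-1345/658) = -1/11 - 653670/329 = -7190699/3619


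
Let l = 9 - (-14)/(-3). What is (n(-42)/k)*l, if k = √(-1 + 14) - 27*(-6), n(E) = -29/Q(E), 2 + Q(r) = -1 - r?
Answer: -522/26231 + 29*√13/236079 ≈ -0.019457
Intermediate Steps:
Q(r) = -3 - r (Q(r) = -2 + (-1 - r) = -3 - r)
n(E) = -29/(-3 - E)
l = 13/3 (l = 9 - (-14)*(-1)/3 = 9 - 1*14/3 = 9 - 14/3 = 13/3 ≈ 4.3333)
k = 162 + √13 (k = √13 + 162 = 162 + √13 ≈ 165.61)
(n(-42)/k)*l = ((29/(3 - 42))/(162 + √13))*(13/3) = ((29/(-39))/(162 + √13))*(13/3) = ((29*(-1/39))/(162 + √13))*(13/3) = -29/(39*(162 + √13))*(13/3) = -29/(9*(162 + √13))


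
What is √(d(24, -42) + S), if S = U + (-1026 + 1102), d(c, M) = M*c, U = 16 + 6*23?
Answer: I*√778 ≈ 27.893*I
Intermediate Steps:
U = 154 (U = 16 + 138 = 154)
S = 230 (S = 154 + (-1026 + 1102) = 154 + 76 = 230)
√(d(24, -42) + S) = √(-42*24 + 230) = √(-1008 + 230) = √(-778) = I*√778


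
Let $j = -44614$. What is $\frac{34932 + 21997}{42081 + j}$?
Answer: $- \frac{56929}{2533} \approx -22.475$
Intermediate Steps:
$\frac{34932 + 21997}{42081 + j} = \frac{34932 + 21997}{42081 - 44614} = \frac{56929}{-2533} = 56929 \left(- \frac{1}{2533}\right) = - \frac{56929}{2533}$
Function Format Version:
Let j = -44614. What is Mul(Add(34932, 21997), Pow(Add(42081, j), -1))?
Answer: Rational(-56929, 2533) ≈ -22.475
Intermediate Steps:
Mul(Add(34932, 21997), Pow(Add(42081, j), -1)) = Mul(Add(34932, 21997), Pow(Add(42081, -44614), -1)) = Mul(56929, Pow(-2533, -1)) = Mul(56929, Rational(-1, 2533)) = Rational(-56929, 2533)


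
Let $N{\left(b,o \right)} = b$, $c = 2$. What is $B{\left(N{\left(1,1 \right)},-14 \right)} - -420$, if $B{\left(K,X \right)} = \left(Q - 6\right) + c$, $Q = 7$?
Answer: $423$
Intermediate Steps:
$B{\left(K,X \right)} = 3$ ($B{\left(K,X \right)} = \left(7 - 6\right) + 2 = 1 + 2 = 3$)
$B{\left(N{\left(1,1 \right)},-14 \right)} - -420 = 3 - -420 = 3 + 420 = 423$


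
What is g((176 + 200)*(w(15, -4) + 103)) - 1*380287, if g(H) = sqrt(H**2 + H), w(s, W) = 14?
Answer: -380287 + 6*sqrt(53759446) ≈ -3.3629e+5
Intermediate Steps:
g(H) = sqrt(H + H**2)
g((176 + 200)*(w(15, -4) + 103)) - 1*380287 = sqrt(((176 + 200)*(14 + 103))*(1 + (176 + 200)*(14 + 103))) - 1*380287 = sqrt((376*117)*(1 + 376*117)) - 380287 = sqrt(43992*(1 + 43992)) - 380287 = sqrt(43992*43993) - 380287 = sqrt(1935340056) - 380287 = 6*sqrt(53759446) - 380287 = -380287 + 6*sqrt(53759446)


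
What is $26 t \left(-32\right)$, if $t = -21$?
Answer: $17472$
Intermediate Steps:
$26 t \left(-32\right) = 26 \left(-21\right) \left(-32\right) = \left(-546\right) \left(-32\right) = 17472$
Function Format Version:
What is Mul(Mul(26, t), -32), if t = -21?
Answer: 17472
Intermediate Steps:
Mul(Mul(26, t), -32) = Mul(Mul(26, -21), -32) = Mul(-546, -32) = 17472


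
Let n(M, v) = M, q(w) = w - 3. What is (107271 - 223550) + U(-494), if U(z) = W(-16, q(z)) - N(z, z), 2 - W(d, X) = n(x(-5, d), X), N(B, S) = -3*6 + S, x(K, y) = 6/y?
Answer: -926117/8 ≈ -1.1576e+5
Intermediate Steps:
N(B, S) = -18 + S
q(w) = -3 + w
W(d, X) = 2 - 6/d
U(z) = 163/8 - z (U(z) = (2 - 6/(-16)) - (-18 + z) = (2 - 6*(-1/16)) + (18 - z) = (2 + 3/8) + (18 - z) = 19/8 + (18 - z) = 163/8 - z)
(107271 - 223550) + U(-494) = (107271 - 223550) + (163/8 - 1*(-494)) = -116279 + (163/8 + 494) = -116279 + 4115/8 = -926117/8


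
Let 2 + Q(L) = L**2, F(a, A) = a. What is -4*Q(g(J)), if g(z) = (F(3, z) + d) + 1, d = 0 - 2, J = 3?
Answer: -8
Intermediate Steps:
d = -2
g(z) = 2 (g(z) = (3 - 2) + 1 = 1 + 1 = 2)
Q(L) = -2 + L**2
-4*Q(g(J)) = -4*(-2 + 2**2) = -4*(-2 + 4) = -4*2 = -8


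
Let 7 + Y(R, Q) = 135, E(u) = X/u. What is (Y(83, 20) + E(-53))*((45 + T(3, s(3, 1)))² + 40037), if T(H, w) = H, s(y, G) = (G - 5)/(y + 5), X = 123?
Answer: 282033401/53 ≈ 5.3214e+6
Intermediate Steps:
E(u) = 123/u
s(y, G) = (-5 + G)/(5 + y)
Y(R, Q) = 128 (Y(R, Q) = -7 + 135 = 128)
(Y(83, 20) + E(-53))*((45 + T(3, s(3, 1)))² + 40037) = (128 + 123/(-53))*((45 + 3)² + 40037) = (128 + 123*(-1/53))*(48² + 40037) = (128 - 123/53)*(2304 + 40037) = (6661/53)*42341 = 282033401/53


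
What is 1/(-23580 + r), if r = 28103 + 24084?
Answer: 1/28607 ≈ 3.4956e-5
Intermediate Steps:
r = 52187
1/(-23580 + r) = 1/(-23580 + 52187) = 1/28607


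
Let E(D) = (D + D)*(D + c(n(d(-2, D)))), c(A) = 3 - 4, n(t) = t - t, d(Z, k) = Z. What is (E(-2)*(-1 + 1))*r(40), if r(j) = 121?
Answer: 0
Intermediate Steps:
n(t) = 0
c(A) = -1
E(D) = 2*D*(-1 + D) (E(D) = (D + D)*(D - 1) = (2*D)*(-1 + D) = 2*D*(-1 + D))
(E(-2)*(-1 + 1))*r(40) = ((2*(-2)*(-1 - 2))*(-1 + 1))*121 = ((2*(-2)*(-3))*0)*121 = (12*0)*121 = 0*121 = 0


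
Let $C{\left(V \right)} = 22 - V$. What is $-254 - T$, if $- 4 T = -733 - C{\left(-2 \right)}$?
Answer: $- \frac{1773}{4} \approx -443.25$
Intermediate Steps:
$T = \frac{757}{4}$ ($T = - \frac{-733 - \left(22 - -2\right)}{4} = - \frac{-733 - \left(22 + 2\right)}{4} = - \frac{-733 - 24}{4} = \left(- \frac{1}{4}\right) \left(-757\right) = \frac{757}{4} \approx 189.25$)
$-254 - T = -254 - \frac{757}{4} = - \frac{1773}{4}$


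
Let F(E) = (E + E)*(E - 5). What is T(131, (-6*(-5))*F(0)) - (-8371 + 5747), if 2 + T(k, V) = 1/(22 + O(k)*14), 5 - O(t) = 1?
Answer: 204517/78 ≈ 2622.0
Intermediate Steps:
F(E) = 2*E*(-5 + E) (F(E) = (2*E)*(-5 + E) = 2*E*(-5 + E))
O(t) = 4 (O(t) = 5 - 1*1 = 5 - 1 = 4)
T(k, V) = -155/78 (T(k, V) = -2 + 1/(22 + 4*14) = -2 + 1/(22 + 56) = -2 + 1/78 = -155/78)
T(131, (-6*(-5))*F(0)) - (-8371 + 5747) = -155/78 - (-8371 + 5747) = -155/78 - 1*(-2624) = -155/78 + 2624 = 204517/78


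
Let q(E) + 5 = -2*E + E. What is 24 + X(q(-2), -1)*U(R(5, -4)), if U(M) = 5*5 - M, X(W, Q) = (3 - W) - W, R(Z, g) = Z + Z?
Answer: 159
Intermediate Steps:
R(Z, g) = 2*Z
q(E) = -5 - E (q(E) = -5 + (-2*E + E) = -5 - E)
X(W, Q) = 3 - 2*W
U(M) = 25 - M
24 + X(q(-2), -1)*U(R(5, -4)) = 24 + (3 - 2*(-5 - 1*(-2)))*(25 - 2*5) = 24 + (3 - 2*(-5 + 2))*(25 - 1*10) = 24 + (3 - 2*(-3))*(25 - 10) = 24 + (3 + 6)*15 = 24 + 9*15 = 24 + 135 = 159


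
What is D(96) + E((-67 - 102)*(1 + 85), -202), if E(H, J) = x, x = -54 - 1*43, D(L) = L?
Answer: -1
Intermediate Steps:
x = -97 (x = -54 - 43 = -97)
E(H, J) = -97
D(96) + E((-67 - 102)*(1 + 85), -202) = 96 - 97 = -1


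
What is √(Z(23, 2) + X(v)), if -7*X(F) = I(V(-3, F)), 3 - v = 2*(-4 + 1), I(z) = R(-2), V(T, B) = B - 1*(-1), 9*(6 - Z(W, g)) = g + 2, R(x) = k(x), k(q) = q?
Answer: 4*√161/21 ≈ 2.4169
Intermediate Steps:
R(x) = x
Z(W, g) = 52/9 - g/9 (Z(W, g) = 6 - (g + 2)/9 = 6 - (2 + g)/9 = 6 + (-2/9 - g/9) = 52/9 - g/9)
V(T, B) = 1 + B (V(T, B) = B + 1 = 1 + B)
I(z) = -2
v = 9 (v = 3 - 2*(-4 + 1) = 3 - 2*(-3) = 3 - 1*(-6) = 3 + 6 = 9)
X(F) = 2/7 (X(F) = -⅐*(-2) = 2/7)
√(Z(23, 2) + X(v)) = √((52/9 - ⅑*2) + 2/7) = √((52/9 - 2/9) + 2/7) = √(50/9 + 2/7) = √(368/63) = 4*√161/21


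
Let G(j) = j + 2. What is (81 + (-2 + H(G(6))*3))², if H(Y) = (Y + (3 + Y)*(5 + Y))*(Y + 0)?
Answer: 13712209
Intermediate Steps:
G(j) = 2 + j
H(Y) = Y*(Y + (3 + Y)*(5 + Y)) (H(Y) = (Y + (3 + Y)*(5 + Y))*Y = Y*(Y + (3 + Y)*(5 + Y)))
(81 + (-2 + H(G(6))*3))² = (81 + (-2 + ((2 + 6)*(15 + (2 + 6)² + 9*(2 + 6)))*3))² = (81 + (-2 + (8*(15 + 8² + 9*8))*3))² = (81 + (-2 + (8*(15 + 64 + 72))*3))² = (81 + (-2 + (8*151)*3))² = (81 + (-2 + 1208*3))² = (81 + (-2 + 3624))² = (81 + 3622)² = 3703² = 13712209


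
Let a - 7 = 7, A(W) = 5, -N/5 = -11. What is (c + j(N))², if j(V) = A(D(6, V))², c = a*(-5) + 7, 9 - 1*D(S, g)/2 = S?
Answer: 1444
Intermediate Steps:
N = 55 (N = -5*(-11) = 55)
D(S, g) = 18 - 2*S
a = 14 (a = 7 + 7 = 14)
c = -63 (c = 14*(-5) + 7 = -70 + 7 = -63)
j(V) = 25 (j(V) = 5² = 25)
(c + j(N))² = (-63 + 25)² = (-38)² = 1444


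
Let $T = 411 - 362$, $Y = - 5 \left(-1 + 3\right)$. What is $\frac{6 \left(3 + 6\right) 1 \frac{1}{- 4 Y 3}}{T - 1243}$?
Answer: $- \frac{3}{7960} \approx -0.00037688$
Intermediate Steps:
$Y = -10$ ($Y = \left(-5\right) 2 = -10$)
$T = 49$ ($T = 411 - 362 = 49$)
$\frac{6 \left(3 + 6\right) 1 \frac{1}{- 4 Y 3}}{T - 1243} = \frac{6 \left(3 + 6\right) 1 \frac{1}{\left(-4\right) \left(-10\right) 3}}{49 - 1243} = \frac{6 \cdot 9 \cdot 1 \frac{1}{40 \cdot 3}}{-1194} = 54 \cdot 1 \cdot \frac{1}{120} \left(- \frac{1}{1194}\right) = 54 \cdot \frac{1}{120} \left(- \frac{1}{1194}\right) = \frac{9}{20} \left(- \frac{1}{1194}\right) = - \frac{3}{7960}$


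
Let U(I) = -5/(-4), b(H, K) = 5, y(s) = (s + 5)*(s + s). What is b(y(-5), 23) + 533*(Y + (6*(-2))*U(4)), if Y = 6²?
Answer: 11198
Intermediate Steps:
y(s) = 2*s*(5 + s) (y(s) = (5 + s)*(2*s) = 2*s*(5 + s))
U(I) = 5/4 (U(I) = -5*(-¼) = 5/4)
Y = 36
b(y(-5), 23) + 533*(Y + (6*(-2))*U(4)) = 5 + 533*(36 + (6*(-2))*(5/4)) = 5 + 533*(36 - 12*5/4) = 5 + 533*(36 - 15) = 5 + 533*21 = 5 + 11193 = 11198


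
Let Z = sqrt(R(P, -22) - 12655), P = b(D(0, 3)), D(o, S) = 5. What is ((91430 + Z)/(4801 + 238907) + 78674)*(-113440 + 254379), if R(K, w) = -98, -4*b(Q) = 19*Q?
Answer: 1351152216825029/121854 + 140939*I*sqrt(1417)/81236 ≈ 1.1088e+10 + 65.308*I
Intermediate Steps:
b(Q) = -19*Q/4
P = -95/4 (P = -19/4*5 = -95/4 ≈ -23.750)
Z = 3*I*sqrt(1417) (Z = sqrt(-98 - 12655) = sqrt(-12753) = 3*I*sqrt(1417) ≈ 112.93*I)
((91430 + Z)/(4801 + 238907) + 78674)*(-113440 + 254379) = ((91430 + 3*I*sqrt(1417))/(4801 + 238907) + 78674)*(-113440 + 254379) = ((91430 + 3*I*sqrt(1417))/243708 + 78674)*140939 = ((91430 + 3*I*sqrt(1417))*(1/243708) + 78674)*140939 = ((45715/121854 + I*sqrt(1417)/81236) + 78674)*140939 = (9586787311/121854 + I*sqrt(1417)/81236)*140939 = 1351152216825029/121854 + 140939*I*sqrt(1417)/81236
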